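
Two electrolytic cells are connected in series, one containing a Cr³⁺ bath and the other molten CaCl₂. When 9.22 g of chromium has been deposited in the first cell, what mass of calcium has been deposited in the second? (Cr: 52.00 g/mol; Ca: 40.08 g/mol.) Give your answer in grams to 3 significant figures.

n(Cr) = 9.22 / 52.00 = 0.1773 mol
Cr³⁺ + 3e⁻ → Cr, so n(e⁻) = 3 × 0.1773 = 0.5319 mol
The cells are in series, so the same charge (and hence the same n(e⁻) = 0.5319 mol) passes through both.
Ca²⁺ + 2e⁻ → Ca, so n(Ca) = 0.5319 / 2 = 0.2660 mol
m(Ca) = 0.2660 × 40.08 = 10.7 g

10.7 g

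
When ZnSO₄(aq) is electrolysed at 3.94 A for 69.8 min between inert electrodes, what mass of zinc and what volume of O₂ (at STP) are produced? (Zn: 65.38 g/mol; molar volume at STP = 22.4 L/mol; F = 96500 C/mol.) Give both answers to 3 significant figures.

5.59 g Zn; 0.958 L O₂

Q = 3.94 × 4188 = 16500 C; n(e⁻) = 16500 / 96500 = 0.1710 mol
Cathode: Zn²⁺ + 2e⁻ → Zn → n(Zn) = 0.1710/2 = 0.08550 mol → 5.59 g
Anode: 2H₂O → O₂ + 4H⁺ + 4e⁻ → n(O₂) = 0.1710/4 = 0.04275 mol → 0.958 L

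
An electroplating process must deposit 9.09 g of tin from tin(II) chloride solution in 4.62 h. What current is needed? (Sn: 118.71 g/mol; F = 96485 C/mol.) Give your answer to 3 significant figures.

0.888 A

n(Sn) = 9.09 / 118.71 = 0.07657 mol
Sn²⁺ + 2e⁻ → Sn, so n(e⁻) = 2 × 0.07657 = 0.1531 mol
Q = 0.1531 × 96485 = 14770 C
I = Q / t = 14770 / 16632 s = 0.888 A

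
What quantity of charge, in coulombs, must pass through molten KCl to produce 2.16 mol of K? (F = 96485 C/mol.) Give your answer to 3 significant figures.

2.08×10^5 C

K⁺ + e⁻ → K, so n(e⁻) = 1 × 2.16 = 2.160 mol
Q = 2.160 × 96485 = 2.084×10^5 C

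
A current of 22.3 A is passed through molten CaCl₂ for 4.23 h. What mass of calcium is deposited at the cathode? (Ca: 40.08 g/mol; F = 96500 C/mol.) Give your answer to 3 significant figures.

Charge passed = 22.3 × 15228 = 3.396×10^5 C
n(e⁻) = 3.396×10^5 / 96500 = 3.519 mol
Ca²⁺ + 2e⁻ → Ca, so n(Ca) = 3.519 / 2 = 1.760 mol
m = 1.760 × 40.08 = 70.5 g

70.5 g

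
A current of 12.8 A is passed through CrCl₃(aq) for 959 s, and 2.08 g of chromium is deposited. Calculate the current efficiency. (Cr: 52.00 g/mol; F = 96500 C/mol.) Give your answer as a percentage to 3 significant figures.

94.3%

Q = 12.8 × 959 = 12280 C
n(e⁻) = 12280 / 96500 = 0.1273 mol
Cr³⁺ + 3e⁻ → Cr, so theoretical n(Cr) = 0.04243 mol → 2.206 g
Efficiency = 2.08 / 2.206 = 0.9429 = 94.3%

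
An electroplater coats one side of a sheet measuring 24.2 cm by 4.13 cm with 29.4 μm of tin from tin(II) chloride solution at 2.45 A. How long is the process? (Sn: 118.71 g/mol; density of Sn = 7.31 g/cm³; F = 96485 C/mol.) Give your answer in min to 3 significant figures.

23.8 min

Plated area = 24.2 × 4.13 = 99.95 cm²
Volume = 99.95 × 29.4×10⁻⁴ cm = 0.2939 cm³
m(Sn) = 0.2939 × 7.31 = 2.148 g
n(Sn) = 2.148 / 118.71 = 0.01809 mol; n(e⁻) = 2 × 0.01809 = 0.03618 mol
Q = 0.03618 × 96485 = 3491 C
t = 3491 / 2.45 = 1425 s = 23.8 min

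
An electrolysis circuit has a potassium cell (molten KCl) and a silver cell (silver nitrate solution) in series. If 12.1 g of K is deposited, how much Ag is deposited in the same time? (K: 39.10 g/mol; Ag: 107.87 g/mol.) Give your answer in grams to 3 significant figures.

33.4 g

n(K) = 12.1 / 39.10 = 0.3095 mol
K⁺ + e⁻ → K, so n(e⁻) = 0.3095 mol
Since the cells are in series, n(e⁻) in the Ag cell is also 0.3095 mol.
Ag⁺ + e⁻ → Ag, so n(Ag) = 0.3095 mol
m(Ag) = 0.3095 × 107.87 = 33.4 g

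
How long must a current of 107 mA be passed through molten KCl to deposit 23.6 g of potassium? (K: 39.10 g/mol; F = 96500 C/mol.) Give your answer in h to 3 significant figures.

n(K) = 23.6 / 39.10 = 0.6036 mol
K⁺ + e⁻ → K, so n(e⁻) = 0.6036 mol
Q = 0.6036 × 96500 = 58250 C
t = Q / I = 58250 / 0.107 = 5.444×10^5 s = 151 h

151 h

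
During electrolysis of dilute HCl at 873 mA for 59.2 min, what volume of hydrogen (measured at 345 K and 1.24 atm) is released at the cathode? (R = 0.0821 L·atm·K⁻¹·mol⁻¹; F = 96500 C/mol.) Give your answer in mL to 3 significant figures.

367 mL

Charge passed = 0.873 × 3552 = 3101 C
n(e⁻) = 3101 / 96500 = 0.03213 mol
2H⁺ + 2e⁻ → H₂, so n(H₂) = 0.03213 / 2 = 0.01607 mol
V = nRT/P = 0.01607 × 0.0821 × 345 / 1.24 = 0.3671 L
= 367 mL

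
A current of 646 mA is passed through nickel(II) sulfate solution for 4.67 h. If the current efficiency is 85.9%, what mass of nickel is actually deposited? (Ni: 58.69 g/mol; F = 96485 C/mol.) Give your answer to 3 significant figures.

Q = 0.646 × 16812 = 10860 C
n(e⁻) = 10860 / 96485 = 0.1126 mol
Ni²⁺ + 2e⁻ → Ni, so theoretical m(Ni) = 0.05630 × 58.69 = 3.304 g
Actual mass = 85.9% × 3.304 = 2.84 g

2.84 g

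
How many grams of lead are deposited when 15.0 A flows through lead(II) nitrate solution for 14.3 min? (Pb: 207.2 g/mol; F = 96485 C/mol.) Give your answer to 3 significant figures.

13.8 g

Q = 15.0 A × 858 s = 12870 C
Moles of electrons = 12870 / 96485 = 0.1334 mol
Pb²⁺ + 2e⁻ → Pb, so n(Pb) = 0.1334 / 2 = 0.06670 mol
m = 0.06670 × 207.2 = 13.8 g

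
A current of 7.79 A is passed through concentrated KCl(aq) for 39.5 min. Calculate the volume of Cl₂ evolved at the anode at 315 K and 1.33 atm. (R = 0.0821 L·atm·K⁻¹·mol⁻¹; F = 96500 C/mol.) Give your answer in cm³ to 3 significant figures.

Q = 7.79 A × 2370 s = 18460 C
n(e⁻) = Q/F = 18460/96500 = 0.1913 mol
2Cl⁻ → Cl₂ + 2e⁻, so n(Cl₂) = 0.1913 / 2 = 0.09565 mol
V = nRT/P = 0.09565 × 0.0821 × 315 / 1.33 = 1.860 L
= 1860 cm³

1860 cm³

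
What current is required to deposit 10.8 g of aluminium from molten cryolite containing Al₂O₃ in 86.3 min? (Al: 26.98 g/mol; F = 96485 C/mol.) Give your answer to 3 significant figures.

22.4 A

n(Al) = 10.8 / 26.98 = 0.4003 mol
Al³⁺ + 3e⁻ → Al, so n(e⁻) = 3 × 0.4003 = 1.201 mol
Q = 1.201 × 96485 = 1.159×10^5 C
I = Q / t = 1.159×10^5 / 5178 s = 22.4 A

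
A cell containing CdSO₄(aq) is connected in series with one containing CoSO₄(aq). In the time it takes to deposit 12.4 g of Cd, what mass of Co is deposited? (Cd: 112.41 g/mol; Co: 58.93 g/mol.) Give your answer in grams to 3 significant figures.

6.50 g

n(Cd) = 12.4 / 112.41 = 0.1103 mol
Cd²⁺ + 2e⁻ → Cd, so n(e⁻) = 2 × 0.1103 = 0.2206 mol
Same current for the same time ⇒ same n(e⁻) = 0.2206 mol in both cells.
Co²⁺ + 2e⁻ → Co, so n(Co) = 0.2206 / 2 = 0.1103 mol
m(Co) = 0.1103 × 58.93 = 6.50 g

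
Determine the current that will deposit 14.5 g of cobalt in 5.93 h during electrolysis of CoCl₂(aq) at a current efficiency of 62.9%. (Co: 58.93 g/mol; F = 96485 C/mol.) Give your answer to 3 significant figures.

3.54 A

n(Co) = 14.5 / 58.93 = 0.2461 mol
Co²⁺ + 2e⁻ → Co, so n(e⁻) = 2 × 0.2461 = 0.4922 mol
Q = 0.4922 × 96485 / 0.629 = 75500 C
I = Q / t = 75500 / 21348 s = 3.54 A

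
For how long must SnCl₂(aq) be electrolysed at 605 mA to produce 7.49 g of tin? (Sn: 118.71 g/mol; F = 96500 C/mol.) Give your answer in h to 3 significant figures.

n(Sn) = 7.49 / 118.71 = 0.06309 mol
Sn²⁺ + 2e⁻ → Sn, so n(e⁻) = 2 × 0.06309 = 0.1262 mol
Q = 0.1262 × 96500 = 12180 C
t = Q / I = 12180 / 0.605 = 20130 s = 5.59 h

5.59 h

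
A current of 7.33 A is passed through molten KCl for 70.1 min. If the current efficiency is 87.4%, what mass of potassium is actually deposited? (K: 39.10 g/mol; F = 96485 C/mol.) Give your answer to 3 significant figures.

10.9 g

Q = 7.33 × 4206 = 30830 C
n(e⁻) = 30830 / 96485 = 0.3195 mol
K⁺ + e⁻ → K, so theoretical m(K) = 0.3195 × 39.10 = 12.49 g
Actual mass = 87.4% × 12.49 = 10.9 g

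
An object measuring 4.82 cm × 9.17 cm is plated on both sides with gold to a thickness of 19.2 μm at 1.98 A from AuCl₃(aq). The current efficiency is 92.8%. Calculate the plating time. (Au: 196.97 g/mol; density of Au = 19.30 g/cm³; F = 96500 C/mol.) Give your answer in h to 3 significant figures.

0.728 h

Plated area = 2 × 4.82 × 9.17 = 88.40 cm²
Volume = 88.40 × 19.2×10⁻⁴ cm = 0.1697 cm³
m(Au) = 0.1697 × 19.30 = 3.275 g
n(Au) = 3.275 / 196.97 = 0.01663 mol; n(e⁻) = 3 × 0.01663 = 0.04989 mol
Q = 0.04989 × 96500 / 0.928 = 5188 C
t = 5188 / 1.98 = 2620 s = 0.728 h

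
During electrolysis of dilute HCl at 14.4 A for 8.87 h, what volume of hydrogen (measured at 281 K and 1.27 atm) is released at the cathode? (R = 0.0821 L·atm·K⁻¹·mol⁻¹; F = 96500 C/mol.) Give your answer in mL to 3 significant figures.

43300 mL

Q = 14.4 A × 31932 s = 4.598×10^5 C
n(e⁻) = Q/F = 4.598×10^5/96500 = 4.765 mol
2H⁺ + 2e⁻ → H₂, so n(H₂) = 4.765 / 2 = 2.383 mol
V = nRT/P = 2.383 × 0.0821 × 281 / 1.27 = 43.29 L
= 43300 mL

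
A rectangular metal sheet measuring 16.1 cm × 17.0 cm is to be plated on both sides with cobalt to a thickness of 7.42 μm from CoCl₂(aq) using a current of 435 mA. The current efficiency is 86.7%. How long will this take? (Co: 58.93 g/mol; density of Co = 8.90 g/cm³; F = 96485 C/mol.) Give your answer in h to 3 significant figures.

8.72 h

Plated area = 2 × 16.1 × 17.0 = 547.4 cm²
Volume = 547.4 × 7.42×10⁻⁴ cm = 0.4062 cm³
m(Co) = 0.4062 × 8.90 = 3.615 g
n(Co) = 3.615 / 58.93 = 0.06134 mol; n(e⁻) = 2 × 0.06134 = 0.1227 mol
Q = 0.1227 × 96485 / 0.867 = 13650 C
t = 13650 / 0.435 = 31380 s = 8.72 h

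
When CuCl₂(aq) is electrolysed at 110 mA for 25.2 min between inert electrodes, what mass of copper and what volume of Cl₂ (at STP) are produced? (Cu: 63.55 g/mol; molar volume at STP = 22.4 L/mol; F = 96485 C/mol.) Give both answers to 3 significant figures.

Q = 0.110 × 1512 = 166.3 C; n(e⁻) = 166.3 / 96485 = 0.001724 mol
Cathode: Cu²⁺ + 2e⁻ → Cu → n(Cu) = 0.001724/2 = 8.620×10^-4 mol → 0.0548 g
Anode: 2Cl⁻ → Cl₂ + 2e⁻ → n(Cl₂) = 0.001724/2 = 8.620×10^-4 mol → 0.0193 L

0.0548 g Cu; 0.0193 L Cl₂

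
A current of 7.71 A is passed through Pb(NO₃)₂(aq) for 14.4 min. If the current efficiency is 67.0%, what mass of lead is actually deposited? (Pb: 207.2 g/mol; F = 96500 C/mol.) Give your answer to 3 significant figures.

4.79 g

Q = 7.71 × 864 = 6661 C
n(e⁻) = 6661 / 96500 = 0.06903 mol
Pb²⁺ + 2e⁻ → Pb, so theoretical m(Pb) = 0.03452 × 207.2 = 7.153 g
Actual mass = 67.0% × 7.153 = 4.79 g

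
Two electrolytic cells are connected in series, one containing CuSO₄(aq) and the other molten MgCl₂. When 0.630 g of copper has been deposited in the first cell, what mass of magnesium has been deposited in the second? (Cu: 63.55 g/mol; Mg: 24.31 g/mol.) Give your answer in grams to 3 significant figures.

0.241 g

n(Cu) = 0.630 / 63.55 = 0.009913 mol
Cu²⁺ + 2e⁻ → Cu, so n(e⁻) = 2 × 0.009913 = 0.01983 mol
The cells are in series, so the same charge (and hence the same n(e⁻) = 0.01983 mol) passes through both.
Mg²⁺ + 2e⁻ → Mg, so n(Mg) = 0.01983 / 2 = 0.009915 mol
m(Mg) = 0.009915 × 24.31 = 0.241 g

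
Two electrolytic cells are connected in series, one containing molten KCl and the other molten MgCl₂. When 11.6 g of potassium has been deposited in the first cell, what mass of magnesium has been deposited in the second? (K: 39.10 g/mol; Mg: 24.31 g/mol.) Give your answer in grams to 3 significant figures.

3.61 g

n(K) = 11.6 / 39.10 = 0.2967 mol
K⁺ + e⁻ → K, so n(e⁻) = 0.2967 mol
In series, the same 0.2967 mol of electrons flows through the second cell.
Mg²⁺ + 2e⁻ → Mg, so n(Mg) = 0.2967 / 2 = 0.1484 mol
m(Mg) = 0.1484 × 24.31 = 3.61 g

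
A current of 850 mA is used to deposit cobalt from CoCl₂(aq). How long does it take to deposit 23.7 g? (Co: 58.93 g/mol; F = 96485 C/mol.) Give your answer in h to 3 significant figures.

n(Co) = 23.7 / 58.93 = 0.4022 mol
Co²⁺ + 2e⁻ → Co, so n(e⁻) = 2 × 0.4022 = 0.8044 mol
Q = 0.8044 × 96485 = 77610 C
t = Q / I = 77610 / 0.850 = 91310 s = 25.4 h

25.4 h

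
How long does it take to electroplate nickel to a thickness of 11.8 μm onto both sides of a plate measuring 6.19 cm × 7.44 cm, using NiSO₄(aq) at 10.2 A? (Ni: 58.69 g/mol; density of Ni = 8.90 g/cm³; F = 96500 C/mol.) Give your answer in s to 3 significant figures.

312 s

Plated area = 2 × 6.19 × 7.44 = 92.11 cm²
Volume = 92.11 × 11.8×10⁻⁴ cm = 0.1087 cm³
m(Ni) = 0.1087 × 8.90 = 0.9674 g
n(Ni) = 0.9674 / 58.69 = 0.01648 mol; n(e⁻) = 2 × 0.01648 = 0.03296 mol
Q = 0.03296 × 96500 = 3181 C
t = 3181 / 10.2 = 311.9 s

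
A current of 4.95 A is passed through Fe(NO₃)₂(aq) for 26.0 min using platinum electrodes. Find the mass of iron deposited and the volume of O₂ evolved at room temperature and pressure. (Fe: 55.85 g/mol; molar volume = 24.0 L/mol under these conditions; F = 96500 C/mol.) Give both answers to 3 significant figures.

2.23 g Fe; 0.480 L O₂

Q = 4.95 × 1560 = 7722 C; n(e⁻) = 7722 / 96500 = 0.08002 mol
Cathode: Fe²⁺ + 2e⁻ → Fe → n(Fe) = 0.08002/2 = 0.04001 mol → 2.23 g
Anode: 2H₂O → O₂ + 4H⁺ + 4e⁻ → n(O₂) = 0.08002/4 = 0.02001 mol → 0.480 L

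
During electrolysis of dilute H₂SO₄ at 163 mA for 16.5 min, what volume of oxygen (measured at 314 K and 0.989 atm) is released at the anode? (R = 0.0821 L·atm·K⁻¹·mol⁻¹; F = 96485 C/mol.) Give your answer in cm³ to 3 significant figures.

10.9 cm³

Q = It = 0.163 × 990 = 161.4 C
n(e⁻) = 161.4 / 96485 = 0.001673 mol
2H₂O → O₂ + 4H⁺ + 4e⁻, so n(O₂) = 0.001673 / 4 = 4.183×10^-4 mol
V = nRT/P = 4.183×10^-4 × 0.0821 × 314 / 0.989 = 0.01090 L
= 10.9 cm³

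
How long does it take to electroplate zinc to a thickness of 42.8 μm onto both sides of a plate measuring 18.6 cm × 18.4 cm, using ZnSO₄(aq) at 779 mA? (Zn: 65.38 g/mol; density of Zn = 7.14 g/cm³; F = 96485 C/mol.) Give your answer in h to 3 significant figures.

22.0 h

Plated area = 2 × 18.6 × 18.4 = 684.5 cm²
Volume = 684.5 × 42.8×10⁻⁴ cm = 2.930 cm³
m(Zn) = 2.930 × 7.14 = 20.92 g
n(Zn) = 20.92 / 65.38 = 0.3200 mol; n(e⁻) = 2 × 0.3200 = 0.6400 mol
Q = 0.6400 × 96485 = 61750 C
t = 61750 / 0.779 = 79270 s = 22.0 h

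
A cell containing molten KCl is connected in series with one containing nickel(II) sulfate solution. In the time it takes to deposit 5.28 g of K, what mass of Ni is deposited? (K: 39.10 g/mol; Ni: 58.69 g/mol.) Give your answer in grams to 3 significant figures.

n(K) = 5.28 / 39.10 = 0.1350 mol
K⁺ + e⁻ → K, so n(e⁻) = 0.1350 mol
The cells are in series, so the same charge (and hence the same n(e⁻) = 0.1350 mol) passes through both.
Ni²⁺ + 2e⁻ → Ni, so n(Ni) = 0.1350 / 2 = 0.06750 mol
m(Ni) = 0.06750 × 58.69 = 3.96 g

3.96 g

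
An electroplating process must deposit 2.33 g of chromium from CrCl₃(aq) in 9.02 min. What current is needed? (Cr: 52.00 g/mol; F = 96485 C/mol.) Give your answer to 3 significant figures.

24.0 A

n(Cr) = 2.33 / 52.00 = 0.04481 mol
Cr³⁺ + 3e⁻ → Cr, so n(e⁻) = 3 × 0.04481 = 0.1344 mol
Q = 0.1344 × 96485 = 12970 C
I = Q / t = 12970 / 541.2 s = 24.0 A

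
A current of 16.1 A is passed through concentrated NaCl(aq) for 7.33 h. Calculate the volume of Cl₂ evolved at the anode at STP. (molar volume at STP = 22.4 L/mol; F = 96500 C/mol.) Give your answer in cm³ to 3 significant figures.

Charge passed = 16.1 × 26388 = 4.248×10^5 C
n(e⁻) = 4.248×10^5 / 96500 = 4.402 mol
2Cl⁻ → Cl₂ + 2e⁻, so n(Cl₂) = 4.402 / 2 = 2.201 mol
V = 2.201 × 22.4 = 49.30 L
= 49300 cm³

49300 cm³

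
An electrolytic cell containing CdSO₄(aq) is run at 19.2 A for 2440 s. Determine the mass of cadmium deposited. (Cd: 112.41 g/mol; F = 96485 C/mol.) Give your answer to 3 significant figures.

27.3 g

Q = 19.2 A × 2440 s = 46850 C
Moles of electrons = 46850 / 96485 = 0.4856 mol
Cd²⁺ + 2e⁻ → Cd, so n(Cd) = 0.4856 / 2 = 0.2428 mol
m = 0.2428 × 112.41 = 27.3 g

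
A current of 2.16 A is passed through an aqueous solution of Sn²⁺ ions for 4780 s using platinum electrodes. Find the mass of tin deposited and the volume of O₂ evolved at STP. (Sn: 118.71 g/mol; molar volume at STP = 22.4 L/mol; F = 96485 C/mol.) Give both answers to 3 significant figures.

6.35 g Sn; 0.599 L O₂

Q = 2.16 × 4780 = 10320 C; n(e⁻) = 10320 / 96485 = 0.1070 mol
Cathode: Sn²⁺ + 2e⁻ → Sn → n(Sn) = 0.1070/2 = 0.05350 mol → 6.35 g
Anode: 2H₂O → O₂ + 4H⁺ + 4e⁻ → n(O₂) = 0.1070/4 = 0.02675 mol → 0.599 L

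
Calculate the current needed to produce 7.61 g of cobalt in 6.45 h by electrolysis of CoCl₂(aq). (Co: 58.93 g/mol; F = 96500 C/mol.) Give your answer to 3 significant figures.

n(Co) = 7.61 / 58.93 = 0.1291 mol
Co²⁺ + 2e⁻ → Co, so n(e⁻) = 2 × 0.1291 = 0.2582 mol
Q = 0.2582 × 96500 = 24920 C
I = Q / t = 24920 / 23220 s = 1.07 A

1.07 A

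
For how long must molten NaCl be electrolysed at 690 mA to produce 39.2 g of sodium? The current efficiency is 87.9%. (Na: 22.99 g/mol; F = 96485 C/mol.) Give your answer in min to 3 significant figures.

4520 min

n(Na) = 39.2 / 22.99 = 1.705 mol
Na⁺ + e⁻ → Na, so n(e⁻) = 1.705 mol
Q = 1.705 × 96485 / 0.879 = 1.872×10^5 C
t = Q / I = 1.872×10^5 / 0.690 = 2.713×10^5 s = 4520 min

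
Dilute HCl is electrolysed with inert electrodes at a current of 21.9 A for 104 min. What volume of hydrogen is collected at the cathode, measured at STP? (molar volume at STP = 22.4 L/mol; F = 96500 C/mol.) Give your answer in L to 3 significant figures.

15.9 L

Q = It = 21.9 × 6240 = 1.367×10^5 C
Moles of electrons = 1.367×10^5 / 96500 = 1.417 mol
2H⁺ + 2e⁻ → H₂, so n(H₂) = 1.417 / 2 = 0.7085 mol
V = 0.7085 × 22.4 = 15.87 L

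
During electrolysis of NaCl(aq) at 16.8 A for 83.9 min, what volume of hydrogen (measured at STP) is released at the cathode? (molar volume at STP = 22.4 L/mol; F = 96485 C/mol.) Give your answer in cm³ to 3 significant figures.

9820 cm³

Charge passed = 16.8 × 5034 = 84570 C
n(e⁻) = 84570 / 96485 = 0.8765 mol
2H⁺ + 2e⁻ → H₂, so n(H₂) = 0.8765 / 2 = 0.4383 mol
V = 0.4383 × 22.4 = 9.818 L
= 9820 cm³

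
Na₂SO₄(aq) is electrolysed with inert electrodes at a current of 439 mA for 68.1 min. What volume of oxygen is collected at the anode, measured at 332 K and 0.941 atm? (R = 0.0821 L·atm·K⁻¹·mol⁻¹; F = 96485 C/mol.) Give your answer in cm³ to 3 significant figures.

Q = 0.439 A × 4086 s = 1794 C
n(e⁻) = Q/F = 1794/96485 = 0.01859 mol
2H₂O → O₂ + 4H⁺ + 4e⁻, so n(O₂) = 0.01859 / 4 = 0.004648 mol
V = nRT/P = 0.004648 × 0.0821 × 332 / 0.941 = 0.1346 L
= 135 cm³

135 cm³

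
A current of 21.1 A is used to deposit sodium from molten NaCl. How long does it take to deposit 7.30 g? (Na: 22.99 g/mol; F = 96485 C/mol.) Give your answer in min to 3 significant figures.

n(Na) = 7.30 / 22.99 = 0.3175 mol
Na⁺ + e⁻ → Na, so n(e⁻) = 0.3175 mol
Q = 0.3175 × 96485 = 30630 C
t = Q / I = 30630 / 21.1 = 1452 s = 24.2 min

24.2 min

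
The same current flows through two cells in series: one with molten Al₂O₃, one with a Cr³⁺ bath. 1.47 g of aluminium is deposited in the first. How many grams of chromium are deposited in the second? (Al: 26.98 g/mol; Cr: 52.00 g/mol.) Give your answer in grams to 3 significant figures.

2.83 g

n(Al) = 1.47 / 26.98 = 0.05448 mol
Al³⁺ + 3e⁻ → Al, so n(e⁻) = 3 × 0.05448 = 0.1634 mol
Same current for the same time ⇒ same n(e⁻) = 0.1634 mol in both cells.
Cr³⁺ + 3e⁻ → Cr, so n(Cr) = 0.1634 / 3 = 0.05447 mol
m(Cr) = 0.05447 × 52.00 = 2.83 g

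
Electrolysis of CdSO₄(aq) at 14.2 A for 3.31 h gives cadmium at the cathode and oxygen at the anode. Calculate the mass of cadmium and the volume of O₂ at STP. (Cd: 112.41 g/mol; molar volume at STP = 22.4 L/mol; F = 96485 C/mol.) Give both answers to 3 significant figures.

Q = 14.2 × 11916 = 1.692×10^5 C; n(e⁻) = 1.692×10^5 / 96485 = 1.754 mol
Cathode: Cd²⁺ + 2e⁻ → Cd → n(Cd) = 1.754/2 = 0.8770 mol → 98.6 g
Anode: 2H₂O → O₂ + 4H⁺ + 4e⁻ → n(O₂) = 1.754/4 = 0.4385 mol → 9.82 L

98.6 g Cd; 9.82 L O₂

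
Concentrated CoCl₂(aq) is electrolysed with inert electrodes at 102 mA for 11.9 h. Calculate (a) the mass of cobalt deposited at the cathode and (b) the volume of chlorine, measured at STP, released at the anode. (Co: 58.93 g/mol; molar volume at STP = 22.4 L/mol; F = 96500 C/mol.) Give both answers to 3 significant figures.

1.33 g Co; 0.507 L Cl₂

Q = 0.102 × 42840 = 4370 C; n(e⁻) = 4370 / 96500 = 0.04528 mol
Cathode: Co²⁺ + 2e⁻ → Co → n(Co) = 0.04528/2 = 0.02264 mol → 1.33 g
Anode: 2Cl⁻ → Cl₂ + 2e⁻ → n(Cl₂) = 0.04528/2 = 0.02264 mol → 0.507 L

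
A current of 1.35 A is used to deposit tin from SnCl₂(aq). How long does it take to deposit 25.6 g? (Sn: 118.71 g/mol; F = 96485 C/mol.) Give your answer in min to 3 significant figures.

n(Sn) = 25.6 / 118.71 = 0.2157 mol
Sn²⁺ + 2e⁻ → Sn, so n(e⁻) = 2 × 0.2157 = 0.4314 mol
Q = 0.4314 × 96485 = 41620 C
t = Q / I = 41620 / 1.35 = 30830 s = 514 min

514 min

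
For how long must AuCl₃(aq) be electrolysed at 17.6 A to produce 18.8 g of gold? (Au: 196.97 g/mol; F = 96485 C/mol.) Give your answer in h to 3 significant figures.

n(Au) = 18.8 / 196.97 = 0.09545 mol
Au³⁺ + 3e⁻ → Au, so n(e⁻) = 3 × 0.09545 = 0.2864 mol
Q = 0.2864 × 96485 = 27630 C
t = Q / I = 27630 / 17.6 = 1570 s = 0.436 h

0.436 h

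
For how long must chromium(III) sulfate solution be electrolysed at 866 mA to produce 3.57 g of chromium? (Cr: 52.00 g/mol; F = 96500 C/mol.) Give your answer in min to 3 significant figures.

383 min

n(Cr) = 3.57 / 52.00 = 0.06865 mol
Cr³⁺ + 3e⁻ → Cr, so n(e⁻) = 3 × 0.06865 = 0.2060 mol
Q = 0.2060 × 96500 = 19880 C
t = Q / I = 19880 / 0.866 = 22960 s = 383 min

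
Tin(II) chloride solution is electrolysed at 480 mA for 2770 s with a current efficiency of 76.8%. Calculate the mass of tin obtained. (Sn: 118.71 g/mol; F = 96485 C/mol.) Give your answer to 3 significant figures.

0.628 g

Q = 0.480 × 2770 = 1330 C
n(e⁻) = 1330 / 96485 = 0.01378 mol
Sn²⁺ + 2e⁻ → Sn, so theoretical m(Sn) = 0.006890 × 118.71 = 0.8179 g
Actual mass = 76.8% × 0.8179 = 0.628 g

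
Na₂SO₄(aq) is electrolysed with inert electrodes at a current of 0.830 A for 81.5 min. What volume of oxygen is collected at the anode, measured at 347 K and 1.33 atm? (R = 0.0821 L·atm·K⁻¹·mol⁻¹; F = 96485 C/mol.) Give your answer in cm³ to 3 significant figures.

225 cm³

Q = It = 0.830 × 4890 = 4059 C
n(e⁻) = 4059 / 96485 = 0.04207 mol
2H₂O → O₂ + 4H⁺ + 4e⁻, so n(O₂) = 0.04207 / 4 = 0.01052 mol
V = nRT/P = 0.01052 × 0.0821 × 347 / 1.33 = 0.2253 L
= 225 cm³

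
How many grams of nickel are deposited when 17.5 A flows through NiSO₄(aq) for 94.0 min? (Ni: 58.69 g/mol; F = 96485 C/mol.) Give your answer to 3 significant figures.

Charge passed = 17.5 × 5640 = 98700 C
n(e⁻) = 98700 / 96485 = 1.023 mol
Ni²⁺ + 2e⁻ → Ni, so n(Ni) = 1.023 / 2 = 0.5115 mol
m = 0.5115 × 58.69 = 30.0 g

30.0 g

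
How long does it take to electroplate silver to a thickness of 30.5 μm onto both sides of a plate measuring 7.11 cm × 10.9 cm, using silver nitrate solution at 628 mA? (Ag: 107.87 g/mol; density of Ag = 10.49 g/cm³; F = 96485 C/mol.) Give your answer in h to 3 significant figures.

1.96 h

Plated area = 2 × 7.11 × 10.9 = 155.0 cm²
Volume = 155.0 × 30.5×10⁻⁴ cm = 0.4728 cm³
m(Ag) = 0.4728 × 10.49 = 4.960 g
n(Ag) = 4.960 / 107.87 = 0.04598 mol; n(e⁻) = 0.04598 mol
Q = 0.04598 × 96485 = 4436 C
t = 4436 / 0.628 = 7064 s = 1.96 h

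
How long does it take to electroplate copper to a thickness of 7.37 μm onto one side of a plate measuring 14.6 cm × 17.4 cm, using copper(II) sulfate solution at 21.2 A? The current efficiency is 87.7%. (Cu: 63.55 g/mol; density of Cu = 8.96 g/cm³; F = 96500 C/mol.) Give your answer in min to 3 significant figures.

4.57 min

Plated area = 14.6 × 17.4 = 254.0 cm²
Volume = 254.0 × 7.37×10⁻⁴ cm = 0.1872 cm³
m(Cu) = 0.1872 × 8.96 = 1.677 g
n(Cu) = 1.677 / 63.55 = 0.02639 mol; n(e⁻) = 2 × 0.02639 = 0.05278 mol
Q = 0.05278 × 96500 / 0.877 = 5808 C
t = 5808 / 21.2 = 274.0 s = 4.57 min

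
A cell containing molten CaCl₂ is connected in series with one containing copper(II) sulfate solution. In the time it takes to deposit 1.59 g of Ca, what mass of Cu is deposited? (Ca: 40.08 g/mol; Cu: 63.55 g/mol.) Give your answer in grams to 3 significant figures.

n(Ca) = 1.59 / 40.08 = 0.03967 mol
Ca²⁺ + 2e⁻ → Ca, so n(e⁻) = 2 × 0.03967 = 0.07934 mol
The cells are in series, so the same charge (and hence the same n(e⁻) = 0.07934 mol) passes through both.
Cu²⁺ + 2e⁻ → Cu, so n(Cu) = 0.07934 / 2 = 0.03967 mol
m(Cu) = 0.03967 × 63.55 = 2.52 g

2.52 g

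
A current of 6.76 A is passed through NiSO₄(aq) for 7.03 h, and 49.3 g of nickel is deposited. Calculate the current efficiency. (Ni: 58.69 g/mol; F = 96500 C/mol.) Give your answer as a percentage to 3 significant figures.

Q = 6.76 × 25308 = 1.711×10^5 C
n(e⁻) = 1.711×10^5 / 96500 = 1.773 mol
Ni²⁺ + 2e⁻ → Ni, so theoretical n(Ni) = 0.8865 mol → 52.03 g
Efficiency = 49.3 / 52.03 = 0.9475 = 94.8%

94.8%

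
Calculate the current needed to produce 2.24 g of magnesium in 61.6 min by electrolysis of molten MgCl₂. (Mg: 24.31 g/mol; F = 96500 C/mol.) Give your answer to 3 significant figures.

4.81 A

n(Mg) = 2.24 / 24.31 = 0.09214 mol
Mg²⁺ + 2e⁻ → Mg, so n(e⁻) = 2 × 0.09214 = 0.1843 mol
Q = 0.1843 × 96500 = 17780 C
I = Q / t = 17780 / 3696 s = 4.81 A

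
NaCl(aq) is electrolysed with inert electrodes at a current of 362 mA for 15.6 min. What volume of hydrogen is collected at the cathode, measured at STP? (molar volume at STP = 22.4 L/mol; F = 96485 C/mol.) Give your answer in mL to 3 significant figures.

Q = It = 0.362 × 936 = 338.8 C
n(e⁻) = Q/F = 338.8/96485 = 0.003511 mol
2H⁺ + 2e⁻ → H₂, so n(H₂) = 0.003511 / 2 = 0.001756 mol
V = 0.001756 × 22.4 = 0.03933 L
= 39.3 mL

39.3 mL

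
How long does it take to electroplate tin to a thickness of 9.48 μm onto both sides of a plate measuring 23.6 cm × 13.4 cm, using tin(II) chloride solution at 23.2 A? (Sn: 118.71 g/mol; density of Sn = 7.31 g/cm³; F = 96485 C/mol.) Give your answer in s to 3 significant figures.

Plated area = 2 × 23.6 × 13.4 = 632.5 cm²
Volume = 632.5 × 9.48×10⁻⁴ cm = 0.5996 cm³
m(Sn) = 0.5996 × 7.31 = 4.383 g
n(Sn) = 4.383 / 118.71 = 0.03692 mol; n(e⁻) = 2 × 0.03692 = 0.07384 mol
Q = 0.07384 × 96485 = 7124 C
t = 7124 / 23.2 = 307.1 s

307 s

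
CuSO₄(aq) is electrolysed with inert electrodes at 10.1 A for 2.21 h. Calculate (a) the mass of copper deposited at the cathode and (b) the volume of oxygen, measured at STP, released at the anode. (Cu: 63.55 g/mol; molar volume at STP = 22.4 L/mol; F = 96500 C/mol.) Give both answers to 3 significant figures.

Q = 10.1 × 7956 = 80360 C; n(e⁻) = 80360 / 96500 = 0.8327 mol
Cathode: Cu²⁺ + 2e⁻ → Cu → n(Cu) = 0.8327/2 = 0.4164 mol → 26.5 g
Anode: 2H₂O → O₂ + 4H⁺ + 4e⁻ → n(O₂) = 0.8327/4 = 0.2082 mol → 4.66 L

26.5 g Cu; 4.66 L O₂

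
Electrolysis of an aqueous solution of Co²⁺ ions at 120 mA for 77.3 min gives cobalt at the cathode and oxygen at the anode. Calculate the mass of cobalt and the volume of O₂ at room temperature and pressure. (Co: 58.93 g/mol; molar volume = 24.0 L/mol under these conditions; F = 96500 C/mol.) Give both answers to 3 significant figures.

0.170 g Co; 0.0346 L O₂

Q = 0.120 × 4638 = 556.6 C; n(e⁻) = 556.6 / 96500 = 0.005768 mol
Cathode: Co²⁺ + 2e⁻ → Co → n(Co) = 0.005768/2 = 0.002884 mol → 0.170 g
Anode: 2H₂O → O₂ + 4H⁺ + 4e⁻ → n(O₂) = 0.005768/4 = 0.001442 mol → 0.0346 L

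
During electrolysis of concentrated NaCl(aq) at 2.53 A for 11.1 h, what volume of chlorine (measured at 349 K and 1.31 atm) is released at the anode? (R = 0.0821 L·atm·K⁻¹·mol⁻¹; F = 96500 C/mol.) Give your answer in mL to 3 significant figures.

11500 mL

Q = It = 2.53 × 39960 = 1.011×10^5 C
n(e⁻) = Q/F = 1.011×10^5/96500 = 1.048 mol
2Cl⁻ → Cl₂ + 2e⁻, so n(Cl₂) = 1.048 / 2 = 0.5240 mol
V = nRT/P = 0.5240 × 0.0821 × 349 / 1.31 = 11.46 L
= 11500 mL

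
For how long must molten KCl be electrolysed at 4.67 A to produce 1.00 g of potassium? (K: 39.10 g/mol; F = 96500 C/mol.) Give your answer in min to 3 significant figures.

n(K) = 1.00 / 39.10 = 0.02558 mol
K⁺ + e⁻ → K, so n(e⁻) = 0.02558 mol
Q = 0.02558 × 96500 = 2468 C
t = Q / I = 2468 / 4.67 = 528.5 s = 8.81 min

8.81 min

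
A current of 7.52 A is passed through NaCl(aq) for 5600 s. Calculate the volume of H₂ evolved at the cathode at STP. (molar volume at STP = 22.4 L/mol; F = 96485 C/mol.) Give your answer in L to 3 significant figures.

4.89 L

Q = 7.52 A × 5600 s = 42110 C
n(e⁻) = Q/F = 42110/96485 = 0.4364 mol
2H⁺ + 2e⁻ → H₂, so n(H₂) = 0.4364 / 2 = 0.2182 mol
V = 0.2182 × 22.4 = 4.888 L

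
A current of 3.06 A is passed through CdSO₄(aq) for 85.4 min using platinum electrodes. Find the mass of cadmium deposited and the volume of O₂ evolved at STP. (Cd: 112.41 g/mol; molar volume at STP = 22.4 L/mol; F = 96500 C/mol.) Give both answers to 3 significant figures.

9.13 g Cd; 0.910 L O₂

Q = 3.06 × 5124 = 15680 C; n(e⁻) = 15680 / 96500 = 0.1625 mol
Cathode: Cd²⁺ + 2e⁻ → Cd → n(Cd) = 0.1625/2 = 0.08125 mol → 9.13 g
Anode: 2H₂O → O₂ + 4H⁺ + 4e⁻ → n(O₂) = 0.1625/4 = 0.04063 mol → 0.910 L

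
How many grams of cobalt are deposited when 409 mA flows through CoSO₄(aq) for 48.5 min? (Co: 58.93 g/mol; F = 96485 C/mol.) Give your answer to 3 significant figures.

Q = 0.409 A × 2910 s = 1190 C
Moles of electrons = 1190 / 96485 = 0.01233 mol
Co²⁺ + 2e⁻ → Co, so n(Co) = 0.01233 / 2 = 0.006165 mol
m = 0.006165 × 58.93 = 0.363 g

0.363 g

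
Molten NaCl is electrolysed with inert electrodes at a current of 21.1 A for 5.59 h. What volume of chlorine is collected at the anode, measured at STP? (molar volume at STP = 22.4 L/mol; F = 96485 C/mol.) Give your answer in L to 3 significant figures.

49.3 L

Q = 21.1 A × 20124 s = 4.246×10^5 C
Moles of electrons = 4.246×10^5 / 96485 = 4.401 mol
2Cl⁻ → Cl₂ + 2e⁻, so n(Cl₂) = 4.401 / 2 = 2.201 mol
V = 2.201 × 22.4 = 49.30 L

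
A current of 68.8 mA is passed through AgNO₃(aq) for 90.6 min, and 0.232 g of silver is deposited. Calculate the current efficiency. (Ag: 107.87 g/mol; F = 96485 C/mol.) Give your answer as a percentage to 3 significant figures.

55.5%

Q = 0.0688 × 5436 = 374.0 C
n(e⁻) = 374.0 / 96485 = 0.003876 mol
Ag⁺ + e⁻ → Ag, so theoretical n(Ag) = 0.003876 mol → 0.4181 g
Efficiency = 0.232 / 0.4181 = 0.5549 = 55.5%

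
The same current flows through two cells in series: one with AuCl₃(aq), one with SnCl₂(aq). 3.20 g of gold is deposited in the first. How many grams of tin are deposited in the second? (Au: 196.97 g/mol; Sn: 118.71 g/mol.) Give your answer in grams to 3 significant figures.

2.89 g

n(Au) = 3.20 / 196.97 = 0.01625 mol
Au³⁺ + 3e⁻ → Au, so n(e⁻) = 3 × 0.01625 = 0.04875 mol
In series, the same 0.04875 mol of electrons flows through the second cell.
Sn²⁺ + 2e⁻ → Sn, so n(Sn) = 0.04875 / 2 = 0.02438 mol
m(Sn) = 0.02438 × 118.71 = 2.89 g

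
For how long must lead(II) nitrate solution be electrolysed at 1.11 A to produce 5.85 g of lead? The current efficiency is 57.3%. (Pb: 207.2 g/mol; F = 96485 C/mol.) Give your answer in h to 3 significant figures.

n(Pb) = 5.85 / 207.2 = 0.02823 mol
Pb²⁺ + 2e⁻ → Pb, so n(e⁻) = 2 × 0.02823 = 0.05646 mol
Q = 0.05646 × 96485 / 0.573 = 9507 C
t = Q / I = 9507 / 1.11 = 8565 s = 2.38 h

2.38 h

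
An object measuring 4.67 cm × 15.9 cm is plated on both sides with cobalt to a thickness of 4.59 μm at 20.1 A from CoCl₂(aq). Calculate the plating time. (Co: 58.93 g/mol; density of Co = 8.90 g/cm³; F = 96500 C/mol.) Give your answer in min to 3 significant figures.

1.65 min

Plated area = 2 × 4.67 × 15.9 = 148.5 cm²
Volume = 148.5 × 4.59×10⁻⁴ cm = 0.06816 cm³
m(Co) = 0.06816 × 8.90 = 0.6066 g
n(Co) = 0.6066 / 58.93 = 0.01029 mol; n(e⁻) = 2 × 0.01029 = 0.02058 mol
Q = 0.02058 × 96500 = 1986 C
t = 1986 / 20.1 = 98.81 s = 1.65 min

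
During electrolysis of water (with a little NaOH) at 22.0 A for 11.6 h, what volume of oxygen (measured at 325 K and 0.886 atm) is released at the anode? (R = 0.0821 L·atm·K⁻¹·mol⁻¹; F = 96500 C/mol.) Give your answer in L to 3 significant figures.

Q = 22.0 A × 41760 s = 9.187×10^5 C
n(e⁻) = Q/F = 9.187×10^5/96500 = 9.520 mol
2H₂O → O₂ + 4H⁺ + 4e⁻, so n(O₂) = 9.520 / 4 = 2.380 mol
V = nRT/P = 2.380 × 0.0821 × 325 / 0.886 = 71.68 L

71.7 L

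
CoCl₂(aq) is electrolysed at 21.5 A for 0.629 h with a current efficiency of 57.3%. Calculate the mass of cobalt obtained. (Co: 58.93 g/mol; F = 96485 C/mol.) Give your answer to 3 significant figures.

8.52 g

Q = 21.5 × 2264.4 = 48680 C
n(e⁻) = 48680 / 96485 = 0.5045 mol
Co²⁺ + 2e⁻ → Co, so theoretical m(Co) = 0.2523 × 58.93 = 14.87 g
Actual mass = 57.3% × 14.87 = 8.52 g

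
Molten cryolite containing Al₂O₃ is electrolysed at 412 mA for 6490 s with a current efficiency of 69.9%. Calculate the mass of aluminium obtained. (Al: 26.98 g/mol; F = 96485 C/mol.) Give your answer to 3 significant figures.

0.174 g

Q = 0.412 × 6490 = 2674 C
n(e⁻) = 2674 / 96485 = 0.02771 mol
Al³⁺ + 3e⁻ → Al, so theoretical m(Al) = 0.009237 × 26.98 = 0.2492 g
Actual mass = 69.9% × 0.2492 = 0.174 g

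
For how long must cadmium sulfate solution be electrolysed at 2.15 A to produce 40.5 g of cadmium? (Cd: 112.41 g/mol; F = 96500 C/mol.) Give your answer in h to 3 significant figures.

8.98 h

n(Cd) = 40.5 / 112.41 = 0.3603 mol
Cd²⁺ + 2e⁻ → Cd, so n(e⁻) = 2 × 0.3603 = 0.7206 mol
Q = 0.7206 × 96500 = 69540 C
t = Q / I = 69540 / 2.15 = 32340 s = 8.98 h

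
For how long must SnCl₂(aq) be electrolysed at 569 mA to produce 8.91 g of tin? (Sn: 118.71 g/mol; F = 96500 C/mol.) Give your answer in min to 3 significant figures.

n(Sn) = 8.91 / 118.71 = 0.07506 mol
Sn²⁺ + 2e⁻ → Sn, so n(e⁻) = 2 × 0.07506 = 0.1501 mol
Q = 0.1501 × 96500 = 14480 C
t = Q / I = 14480 / 0.569 = 25450 s = 424 min

424 min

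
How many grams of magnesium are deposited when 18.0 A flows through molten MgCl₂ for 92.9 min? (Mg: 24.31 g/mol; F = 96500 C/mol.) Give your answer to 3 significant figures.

Q = It = 18.0 × 5574 = 1.003×10^5 C
Moles of electrons = 1.003×10^5 / 96500 = 1.039 mol
Mg²⁺ + 2e⁻ → Mg, so n(Mg) = 1.039 / 2 = 0.5195 mol
m = 0.5195 × 24.31 = 12.6 g

12.6 g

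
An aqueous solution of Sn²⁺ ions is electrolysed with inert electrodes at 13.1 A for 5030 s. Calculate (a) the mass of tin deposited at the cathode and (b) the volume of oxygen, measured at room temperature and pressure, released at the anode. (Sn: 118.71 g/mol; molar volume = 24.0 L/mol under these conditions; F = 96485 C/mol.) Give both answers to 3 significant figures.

40.5 g Sn; 4.10 L O₂

Q = 13.1 × 5030 = 65890 C; n(e⁻) = 65890 / 96485 = 0.6829 mol
Cathode: Sn²⁺ + 2e⁻ → Sn → n(Sn) = 0.6829/2 = 0.3415 mol → 40.5 g
Anode: 2H₂O → O₂ + 4H⁺ + 4e⁻ → n(O₂) = 0.6829/4 = 0.1707 mol → 4.10 L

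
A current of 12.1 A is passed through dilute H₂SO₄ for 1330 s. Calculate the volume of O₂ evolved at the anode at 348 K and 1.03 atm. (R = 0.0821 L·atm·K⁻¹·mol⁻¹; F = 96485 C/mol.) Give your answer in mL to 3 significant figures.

1160 mL

Q = 12.1 A × 1330 s = 16090 C
Moles of electrons = 16090 / 96485 = 0.1668 mol
2H₂O → O₂ + 4H⁺ + 4e⁻, so n(O₂) = 0.1668 / 4 = 0.04170 mol
V = nRT/P = 0.04170 × 0.0821 × 348 / 1.03 = 1.157 L
= 1160 mL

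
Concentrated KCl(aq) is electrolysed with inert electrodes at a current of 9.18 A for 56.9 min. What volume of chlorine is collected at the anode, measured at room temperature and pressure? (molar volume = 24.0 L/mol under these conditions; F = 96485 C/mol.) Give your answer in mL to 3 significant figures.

3900 mL

Q = 9.18 A × 3414 s = 31340 C
Moles of electrons = 31340 / 96485 = 0.3248 mol
2Cl⁻ → Cl₂ + 2e⁻, so n(Cl₂) = 0.3248 / 2 = 0.1624 mol
V = 0.1624 × 24.0 = 3.898 L
= 3900 mL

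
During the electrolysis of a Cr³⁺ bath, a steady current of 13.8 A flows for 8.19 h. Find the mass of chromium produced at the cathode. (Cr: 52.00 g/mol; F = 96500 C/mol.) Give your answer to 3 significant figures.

Charge passed = 13.8 × 29484 = 4.069×10^5 C
Moles of electrons = 4.069×10^5 / 96500 = 4.217 mol
Cr³⁺ + 3e⁻ → Cr, so n(Cr) = 4.217 / 3 = 1.406 mol
m = 1.406 × 52.00 = 73.1 g

73.1 g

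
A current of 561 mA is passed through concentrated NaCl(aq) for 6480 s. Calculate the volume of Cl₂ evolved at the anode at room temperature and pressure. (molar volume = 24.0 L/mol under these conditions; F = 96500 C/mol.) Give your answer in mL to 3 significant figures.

Q = 0.561 A × 6480 s = 3635 C
n(e⁻) = Q/F = 3635/96500 = 0.03767 mol
2Cl⁻ → Cl₂ + 2e⁻, so n(Cl₂) = 0.03767 / 2 = 0.01884 mol
V = 0.01884 × 24.0 = 0.4522 L
= 452 mL

452 mL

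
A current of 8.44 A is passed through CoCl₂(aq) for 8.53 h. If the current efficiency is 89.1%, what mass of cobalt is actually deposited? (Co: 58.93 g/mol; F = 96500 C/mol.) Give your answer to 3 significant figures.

Q = 8.44 × 30708 = 2.592×10^5 C
n(e⁻) = 2.592×10^5 / 96500 = 2.686 mol
Co²⁺ + 2e⁻ → Co, so theoretical m(Co) = 1.343 × 58.93 = 79.14 g
Actual mass = 89.1% × 79.14 = 70.5 g

70.5 g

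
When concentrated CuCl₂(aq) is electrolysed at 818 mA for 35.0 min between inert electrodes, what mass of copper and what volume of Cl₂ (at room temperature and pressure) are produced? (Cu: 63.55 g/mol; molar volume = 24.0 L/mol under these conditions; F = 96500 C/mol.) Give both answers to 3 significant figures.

Q = 0.818 × 2100 = 1718 C; n(e⁻) = 1718 / 96500 = 0.01780 mol
Cathode: Cu²⁺ + 2e⁻ → Cu → n(Cu) = 0.01780/2 = 0.008900 mol → 0.566 g
Anode: 2Cl⁻ → Cl₂ + 2e⁻ → n(Cl₂) = 0.01780/2 = 0.008900 mol → 0.214 L

0.566 g Cu; 0.214 L Cl₂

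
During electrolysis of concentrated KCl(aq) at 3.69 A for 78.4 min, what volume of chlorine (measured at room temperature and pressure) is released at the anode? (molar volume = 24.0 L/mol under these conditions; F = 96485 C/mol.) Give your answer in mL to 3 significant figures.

2160 mL

Q = 3.69 A × 4704 s = 17360 C
n(e⁻) = Q/F = 17360/96485 = 0.1799 mol
2Cl⁻ → Cl₂ + 2e⁻, so n(Cl₂) = 0.1799 / 2 = 0.08995 mol
V = 0.08995 × 24.0 = 2.159 L
= 2160 mL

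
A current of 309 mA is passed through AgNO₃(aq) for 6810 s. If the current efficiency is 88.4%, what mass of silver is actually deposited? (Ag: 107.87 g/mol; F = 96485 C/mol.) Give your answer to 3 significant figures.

Q = 0.309 × 6810 = 2104 C
n(e⁻) = 2104 / 96485 = 0.02181 mol
Ag⁺ + e⁻ → Ag, so theoretical m(Ag) = 0.02181 × 107.87 = 2.353 g
Actual mass = 88.4% × 2.353 = 2.08 g

2.08 g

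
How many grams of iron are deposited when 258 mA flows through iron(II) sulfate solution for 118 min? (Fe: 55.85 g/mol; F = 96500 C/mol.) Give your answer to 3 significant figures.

Charge passed = 0.258 × 7080 = 1827 C
Moles of electrons = 1827 / 96500 = 0.01893 mol
Fe²⁺ + 2e⁻ → Fe, so n(Fe) = 0.01893 / 2 = 0.009465 mol
m = 0.009465 × 55.85 = 0.529 g

0.529 g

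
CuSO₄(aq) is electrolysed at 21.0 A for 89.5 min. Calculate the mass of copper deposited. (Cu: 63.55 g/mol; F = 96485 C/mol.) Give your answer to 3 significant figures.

37.1 g

Q = 21.0 A × 5370 s = 1.128×10^5 C
n(e⁻) = 1.128×10^5 / 96485 = 1.169 mol
Cu²⁺ + 2e⁻ → Cu, so n(Cu) = 1.169 / 2 = 0.5845 mol
m = 0.5845 × 63.55 = 37.1 g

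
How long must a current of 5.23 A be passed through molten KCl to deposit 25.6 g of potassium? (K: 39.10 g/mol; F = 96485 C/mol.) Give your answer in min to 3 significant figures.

n(K) = 25.6 / 39.10 = 0.6547 mol
K⁺ + e⁻ → K, so n(e⁻) = 0.6547 mol
Q = 0.6547 × 96485 = 63170 C
t = Q / I = 63170 / 5.23 = 12080 s = 201 min

201 min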